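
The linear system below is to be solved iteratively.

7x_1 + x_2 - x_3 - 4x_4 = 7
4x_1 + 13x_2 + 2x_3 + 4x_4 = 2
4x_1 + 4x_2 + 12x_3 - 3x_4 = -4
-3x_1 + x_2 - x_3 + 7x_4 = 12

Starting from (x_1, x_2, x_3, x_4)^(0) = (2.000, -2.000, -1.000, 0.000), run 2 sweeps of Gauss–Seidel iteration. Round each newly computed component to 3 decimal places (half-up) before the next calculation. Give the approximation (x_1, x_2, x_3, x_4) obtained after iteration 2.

(2.112, -1.038, -0.164, 2.744)

Iteration 1:
  x_1 = (7 - (1)·-2.000 - (-1)·-1.000 - (-4)·0.000) / (7) = 1.143
  x_2 = (2 - (4)·1.143 - (2)·-1.000 - (4)·0.000) / (13) = -0.044
  x_3 = (-4 - (4)·1.143 - (4)·-0.044 - (-3)·0.000) / (12) = -0.700
  x_4 = (12 - (-3)·1.143 - (1)·-0.044 - (-1)·-0.700) / (7) = 2.110
Iteration 2:
  x_1 = (7 - (1)·-0.044 - (-1)·-0.700 - (-4)·2.110) / (7) = 2.112
  x_2 = (2 - (4)·2.112 - (2)·-0.700 - (4)·2.110) / (13) = -1.038
  x_3 = (-4 - (4)·2.112 - (4)·-1.038 - (-3)·2.110) / (12) = -0.164
  x_4 = (12 - (-3)·2.112 - (1)·-1.038 - (-1)·-0.164) / (7) = 2.744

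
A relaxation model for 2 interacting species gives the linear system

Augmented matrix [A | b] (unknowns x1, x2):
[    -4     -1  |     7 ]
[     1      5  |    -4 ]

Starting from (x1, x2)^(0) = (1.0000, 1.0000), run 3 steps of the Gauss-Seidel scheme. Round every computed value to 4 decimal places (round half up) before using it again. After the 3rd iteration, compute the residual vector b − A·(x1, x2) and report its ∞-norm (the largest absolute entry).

Iteration 1:
  x1 = (7 - (-1)·1.0000) / (-4) = -2.0000
  x2 = (-4 - (1)·-2.0000) / (5) = -0.4000
Iteration 2:
  x1 = (7 - (-1)·-0.4000) / (-4) = -1.6500
  x2 = (-4 - (1)·-1.6500) / (5) = -0.4700
Iteration 3:
  x1 = (7 - (-1)·-0.4700) / (-4) = -1.6325
  x2 = (-4 - (1)·-1.6325) / (5) = -0.4735
Residual b − A·x = (-0.0035, 0.0000); ∞-norm = 0.0035

0.0035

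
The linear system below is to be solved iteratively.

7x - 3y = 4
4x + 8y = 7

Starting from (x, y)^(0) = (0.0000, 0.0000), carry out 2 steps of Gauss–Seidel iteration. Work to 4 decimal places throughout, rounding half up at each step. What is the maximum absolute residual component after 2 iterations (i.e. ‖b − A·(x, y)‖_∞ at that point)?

Iteration 1:
  x = (4 - (-3)·0.0000) / (7) = 0.5714
  y = (7 - (4)·0.5714) / (8) = 0.5893
Iteration 2:
  x = (4 - (-3)·0.5893) / (7) = 0.8240
  y = (7 - (4)·0.8240) / (8) = 0.4630
Residual b − A·x = (-0.3790, 0.0000); ∞-norm = 0.3790

0.3790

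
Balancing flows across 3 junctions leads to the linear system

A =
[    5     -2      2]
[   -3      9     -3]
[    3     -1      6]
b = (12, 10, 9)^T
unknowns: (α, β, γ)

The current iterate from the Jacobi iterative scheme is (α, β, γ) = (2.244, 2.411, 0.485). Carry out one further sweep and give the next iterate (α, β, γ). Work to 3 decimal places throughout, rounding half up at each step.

(3.170, 2.021, 0.780)

One sweep:
  α = (12 - (-2)·2.411 - (2)·0.485) / (5) = 3.170
  β = (10 - (-3)·2.244 - (-3)·0.485) / (9) = 2.021
  γ = (9 - (3)·2.244 - (-1)·2.411) / (6) = 0.780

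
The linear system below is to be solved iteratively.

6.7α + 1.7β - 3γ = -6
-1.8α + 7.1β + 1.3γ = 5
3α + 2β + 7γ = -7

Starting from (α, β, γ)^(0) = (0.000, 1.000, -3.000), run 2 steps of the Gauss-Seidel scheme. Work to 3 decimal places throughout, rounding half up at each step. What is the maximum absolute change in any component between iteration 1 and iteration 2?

Iteration 1:
  α = (-6 - (1.7)·1.000 - (-3)·-3.000) / (6.7) = -2.493
  β = (5 - (-1.8)·-2.493 - (1.3)·-3.000) / (7.1) = 0.621
  γ = (-7 - (3)·-2.493 - (2)·0.621) / (7) = -0.109
Iteration 2:
  α = (-6 - (1.7)·0.621 - (-3)·-0.109) / (6.7) = -1.102
  β = (5 - (-1.8)·-1.102 - (1.3)·-0.109) / (7.1) = 0.445
  γ = (-7 - (3)·-1.102 - (2)·0.445) / (7) = -0.655
Change: (1.391, -0.176, -0.546) → max |·| = 1.391

1.391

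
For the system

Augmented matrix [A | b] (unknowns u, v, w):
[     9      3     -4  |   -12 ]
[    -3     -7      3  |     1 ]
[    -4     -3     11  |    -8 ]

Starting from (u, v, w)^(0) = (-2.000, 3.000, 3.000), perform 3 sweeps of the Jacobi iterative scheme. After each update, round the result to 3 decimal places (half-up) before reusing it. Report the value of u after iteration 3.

Iteration 1:
  u = (-12 - (3)·3.000 - (-4)·3.000) / (9) = -1.000
  v = (1 - (-3)·-2.000 - (3)·3.000) / (-7) = 2.000
  w = (-8 - (-4)·-2.000 - (-3)·3.000) / (11) = -0.636
Iteration 2:
  u = (-12 - (3)·2.000 - (-4)·-0.636) / (9) = -2.283
  v = (1 - (-3)·-1.000 - (3)·-0.636) / (-7) = 0.013
  w = (-8 - (-4)·-1.000 - (-3)·2.000) / (11) = -0.545
Iteration 3:
  u = (-12 - (3)·0.013 - (-4)·-0.545) / (9) = -1.580
  v = (1 - (-3)·-2.283 - (3)·-0.545) / (-7) = 0.602
  w = (-8 - (-4)·-2.283 - (-3)·0.013) / (11) = -1.554

-1.580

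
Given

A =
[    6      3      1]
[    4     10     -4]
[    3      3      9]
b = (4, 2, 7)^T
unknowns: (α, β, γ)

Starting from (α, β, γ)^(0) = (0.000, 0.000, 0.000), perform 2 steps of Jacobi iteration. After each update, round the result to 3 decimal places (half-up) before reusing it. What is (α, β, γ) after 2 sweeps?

Iteration 1:
  α = (4 - (3)·0.000 - (1)·0.000) / (6) = 0.667
  β = (2 - (4)·0.000 - (-4)·0.000) / (10) = 0.200
  γ = (7 - (3)·0.000 - (3)·0.000) / (9) = 0.778
Iteration 2:
  α = (4 - (3)·0.200 - (1)·0.778) / (6) = 0.437
  β = (2 - (4)·0.667 - (-4)·0.778) / (10) = 0.244
  γ = (7 - (3)·0.667 - (3)·0.200) / (9) = 0.489

(0.437, 0.244, 0.489)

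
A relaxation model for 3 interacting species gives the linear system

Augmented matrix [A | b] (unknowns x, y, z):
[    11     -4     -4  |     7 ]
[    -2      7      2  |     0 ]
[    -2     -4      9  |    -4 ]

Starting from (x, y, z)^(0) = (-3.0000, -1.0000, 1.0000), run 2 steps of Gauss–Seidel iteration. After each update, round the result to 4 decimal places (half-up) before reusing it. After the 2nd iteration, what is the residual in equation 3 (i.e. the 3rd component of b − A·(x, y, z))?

-0.0002

Iteration 1:
  x = (7 - (-4)·-1.0000 - (-4)·1.0000) / (11) = 0.6364
  y = (0 - (-2)·0.6364 - (2)·1.0000) / (7) = -0.1039
  z = (-4 - (-2)·0.6364 - (-4)·-0.1039) / (9) = -0.3492
Iteration 2:
  x = (7 - (-4)·-0.1039 - (-4)·-0.3492) / (11) = 0.4716
  y = (0 - (-2)·0.4716 - (2)·-0.3492) / (7) = 0.2345
  z = (-4 - (-2)·0.4716 - (-4)·0.2345) / (9) = -0.2354
Residual b − A·x = (1.8088, -0.2275, -0.0002)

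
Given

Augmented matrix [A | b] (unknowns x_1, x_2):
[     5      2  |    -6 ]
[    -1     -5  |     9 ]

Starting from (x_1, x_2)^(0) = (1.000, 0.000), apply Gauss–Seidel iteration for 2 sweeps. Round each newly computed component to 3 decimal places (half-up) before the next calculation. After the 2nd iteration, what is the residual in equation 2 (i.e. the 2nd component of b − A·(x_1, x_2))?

Iteration 1:
  x_1 = (-6 - (2)·0.000) / (5) = -1.200
  x_2 = (9 - (-1)·-1.200) / (-5) = -1.560
Iteration 2:
  x_1 = (-6 - (2)·-1.560) / (5) = -0.576
  x_2 = (9 - (-1)·-0.576) / (-5) = -1.685
Residual b − A·x = (0.250, -0.001)

-0.001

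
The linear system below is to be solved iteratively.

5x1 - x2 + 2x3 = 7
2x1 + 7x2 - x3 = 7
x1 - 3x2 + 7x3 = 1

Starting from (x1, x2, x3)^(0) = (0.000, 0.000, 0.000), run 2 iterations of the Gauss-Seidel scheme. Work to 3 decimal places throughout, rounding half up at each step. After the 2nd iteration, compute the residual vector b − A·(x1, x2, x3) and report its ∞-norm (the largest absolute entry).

Iteration 1:
  x1 = (7 - (-1)·0.000 - (2)·0.000) / (5) = 1.400
  x2 = (7 - (2)·1.400 - (-1)·0.000) / (7) = 0.600
  x3 = (1 - (1)·1.400 - (-3)·0.600) / (7) = 0.200
Iteration 2:
  x1 = (7 - (-1)·0.600 - (2)·0.200) / (5) = 1.440
  x2 = (7 - (2)·1.440 - (-1)·0.200) / (7) = 0.617
  x3 = (1 - (1)·1.440 - (-3)·0.617) / (7) = 0.202
Residual b − A·x = (0.013, 0.003, -0.003); ∞-norm = 0.013

0.013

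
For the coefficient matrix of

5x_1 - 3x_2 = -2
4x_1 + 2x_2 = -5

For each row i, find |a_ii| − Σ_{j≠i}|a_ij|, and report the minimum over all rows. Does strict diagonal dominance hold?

row 1: |5| − (3) = 2
row 2: |2| − (4) = -2
minimum over rows = -2 → not strictly diagonally dominant

-2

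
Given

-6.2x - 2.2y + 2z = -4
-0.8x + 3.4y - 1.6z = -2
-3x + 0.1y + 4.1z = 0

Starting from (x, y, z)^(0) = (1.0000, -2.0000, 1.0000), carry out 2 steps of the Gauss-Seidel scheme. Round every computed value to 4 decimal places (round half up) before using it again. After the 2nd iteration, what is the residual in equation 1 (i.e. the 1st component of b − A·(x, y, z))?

0.9218

Iteration 1:
  x = (-4 - (-2.2)·-2.0000 - (2)·1.0000) / (-6.2) = 1.6774
  y = (-2 - (-0.8)·1.6774 - (-1.6)·1.0000) / (3.4) = 0.2770
  z = (0 - (-3)·1.6774 - (0.1)·0.2770) / (4.1) = 1.2206
Iteration 2:
  x = (-4 - (-2.2)·0.2770 - (2)·1.2206) / (-6.2) = 0.9406
  y = (-2 - (-0.8)·0.9406 - (-1.6)·1.2206) / (3.4) = 0.2075
  z = (0 - (-3)·0.9406 - (0.1)·0.2075) / (4.1) = 0.6832
Residual b − A·x = (0.9218, -0.8599, -0.0001)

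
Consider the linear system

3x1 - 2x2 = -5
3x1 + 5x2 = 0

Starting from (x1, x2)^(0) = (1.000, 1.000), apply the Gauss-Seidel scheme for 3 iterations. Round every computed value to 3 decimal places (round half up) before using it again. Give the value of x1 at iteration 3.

Iteration 1:
  x1 = (-5 - (-2)·1.000) / (3) = -1.000
  x2 = (0 - (3)·-1.000) / (5) = 0.600
Iteration 2:
  x1 = (-5 - (-2)·0.600) / (3) = -1.267
  x2 = (0 - (3)·-1.267) / (5) = 0.760
Iteration 3:
  x1 = (-5 - (-2)·0.760) / (3) = -1.160
  x2 = (0 - (3)·-1.160) / (5) = 0.696

-1.160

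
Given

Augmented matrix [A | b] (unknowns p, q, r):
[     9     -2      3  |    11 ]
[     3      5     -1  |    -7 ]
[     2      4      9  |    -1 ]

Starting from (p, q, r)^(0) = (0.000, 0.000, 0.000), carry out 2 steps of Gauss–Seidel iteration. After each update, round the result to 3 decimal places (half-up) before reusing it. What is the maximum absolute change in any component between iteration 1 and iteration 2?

Iteration 1:
  p = (11 - (-2)·0.000 - (3)·0.000) / (9) = 1.222
  q = (-7 - (3)·1.222 - (-1)·0.000) / (5) = -2.133
  r = (-1 - (2)·1.222 - (4)·-2.133) / (9) = 0.565
Iteration 2:
  p = (11 - (-2)·-2.133 - (3)·0.565) / (9) = 0.560
  q = (-7 - (3)·0.560 - (-1)·0.565) / (5) = -1.623
  r = (-1 - (2)·0.560 - (4)·-1.623) / (9) = 0.486
Change: (-0.662, 0.510, -0.079) → max |·| = 0.662

0.662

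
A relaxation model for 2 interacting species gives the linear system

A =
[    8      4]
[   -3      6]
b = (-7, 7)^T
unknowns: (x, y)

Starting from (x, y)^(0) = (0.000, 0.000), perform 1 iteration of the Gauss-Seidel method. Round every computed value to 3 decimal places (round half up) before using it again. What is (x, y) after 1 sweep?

(-0.875, 0.729)

Iteration 1:
  x = (-7 - (4)·0.000) / (8) = -0.875
  y = (7 - (-3)·-0.875) / (6) = 0.729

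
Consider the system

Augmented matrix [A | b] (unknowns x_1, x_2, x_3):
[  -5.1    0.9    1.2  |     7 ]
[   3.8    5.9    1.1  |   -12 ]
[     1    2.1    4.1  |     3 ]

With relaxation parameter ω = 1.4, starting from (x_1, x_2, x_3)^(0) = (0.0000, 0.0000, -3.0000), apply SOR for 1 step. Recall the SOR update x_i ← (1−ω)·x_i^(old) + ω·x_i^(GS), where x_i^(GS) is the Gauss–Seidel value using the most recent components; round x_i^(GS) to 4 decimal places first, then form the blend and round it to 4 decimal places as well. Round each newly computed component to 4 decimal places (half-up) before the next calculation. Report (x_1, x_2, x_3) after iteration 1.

Iteration 1:
  x_1: GS value = (7 - (0.9)·0.0000 - (1.2)·-3.0000) / (-5.1) = -2.0784;  x_1 ← (1−ω)·0.0000 + ω·-2.0784 = -2.9098
  x_2: GS value = (-12 - (3.8)·-2.9098 - (1.1)·-3.0000) / (5.9) = 0.3995;  x_2 ← (1−ω)·0.0000 + ω·0.3995 = 0.5593
  x_3: GS value = (3 - (1)·-2.9098 - (2.1)·0.5593) / (4.1) = 1.1549;  x_3 ← (1−ω)·-3.0000 + ω·1.1549 = 2.8169

(-2.9098, 0.5593, 2.8169)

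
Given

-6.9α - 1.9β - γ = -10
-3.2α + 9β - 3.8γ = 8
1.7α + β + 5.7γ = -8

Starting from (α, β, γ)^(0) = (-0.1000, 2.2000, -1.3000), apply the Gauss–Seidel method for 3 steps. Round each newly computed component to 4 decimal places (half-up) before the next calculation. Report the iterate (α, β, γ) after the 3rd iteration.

Iteration 1:
  α = (-10 - (-1.9)·2.2000 - (-1)·-1.3000) / (-6.9) = 1.0319
  β = (8 - (-3.2)·1.0319 - (-3.8)·-1.3000) / (9) = 0.7069
  γ = (-8 - (1.7)·1.0319 - (1)·0.7069) / (5.7) = -1.8353
Iteration 2:
  α = (-10 - (-1.9)·0.7069 - (-1)·-1.8353) / (-6.9) = 1.5206
  β = (8 - (-3.2)·1.5206 - (-3.8)·-1.8353) / (9) = 0.6546
  γ = (-8 - (1.7)·1.5206 - (1)·0.6546) / (5.7) = -1.9719
Iteration 3:
  α = (-10 - (-1.9)·0.6546 - (-1)·-1.9719) / (-6.9) = 1.5548
  β = (8 - (-3.2)·1.5548 - (-3.8)·-1.9719) / (9) = 0.6091
  γ = (-8 - (1.7)·1.5548 - (1)·0.6091) / (5.7) = -1.9741

(1.5548, 0.6091, -1.9741)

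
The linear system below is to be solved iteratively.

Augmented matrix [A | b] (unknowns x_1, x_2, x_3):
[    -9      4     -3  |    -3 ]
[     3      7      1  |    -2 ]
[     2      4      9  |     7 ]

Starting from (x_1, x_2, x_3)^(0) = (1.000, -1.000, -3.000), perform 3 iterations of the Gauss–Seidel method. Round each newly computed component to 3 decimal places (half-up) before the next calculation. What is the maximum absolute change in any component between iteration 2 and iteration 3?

0.152

Iteration 1:
  x_1 = (-3 - (4)·-1.000 - (-3)·-3.000) / (-9) = 0.889
  x_2 = (-2 - (3)·0.889 - (1)·-3.000) / (7) = -0.238
  x_3 = (7 - (2)·0.889 - (4)·-0.238) / (9) = 0.686
Iteration 2:
  x_1 = (-3 - (4)·-0.238 - (-3)·0.686) / (-9) = -0.001
  x_2 = (-2 - (3)·-0.001 - (1)·0.686) / (7) = -0.383
  x_3 = (7 - (2)·-0.001 - (4)·-0.383) / (9) = 0.948
Iteration 3:
  x_1 = (-3 - (4)·-0.383 - (-3)·0.948) / (-9) = -0.153
  x_2 = (-2 - (3)·-0.153 - (1)·0.948) / (7) = -0.356
  x_3 = (7 - (2)·-0.153 - (4)·-0.356) / (9) = 0.970
Change: (-0.152, 0.027, 0.022) → max |·| = 0.152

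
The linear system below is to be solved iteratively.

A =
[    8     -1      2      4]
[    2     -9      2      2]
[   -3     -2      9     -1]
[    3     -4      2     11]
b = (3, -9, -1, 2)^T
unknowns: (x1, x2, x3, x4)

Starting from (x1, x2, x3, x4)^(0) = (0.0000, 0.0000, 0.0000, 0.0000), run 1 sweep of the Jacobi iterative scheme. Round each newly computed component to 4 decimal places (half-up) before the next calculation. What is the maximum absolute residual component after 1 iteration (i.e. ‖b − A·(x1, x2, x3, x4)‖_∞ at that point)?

3.3067

Iteration 1:
  x1 = (3 - (-1)·0.0000 - (2)·0.0000 - (4)·0.0000) / (8) = 0.3750
  x2 = (-9 - (2)·0.0000 - (2)·0.0000 - (2)·0.0000) / (-9) = 1.0000
  x3 = (-1 - (-3)·0.0000 - (-2)·0.0000 - (-1)·0.0000) / (9) = -0.1111
  x4 = (2 - (3)·0.0000 - (-4)·0.0000 - (2)·0.0000) / (11) = 0.1818
Residual b − A·x = (0.4950, -0.8914, 3.3067, 3.0974); ∞-norm = 3.3067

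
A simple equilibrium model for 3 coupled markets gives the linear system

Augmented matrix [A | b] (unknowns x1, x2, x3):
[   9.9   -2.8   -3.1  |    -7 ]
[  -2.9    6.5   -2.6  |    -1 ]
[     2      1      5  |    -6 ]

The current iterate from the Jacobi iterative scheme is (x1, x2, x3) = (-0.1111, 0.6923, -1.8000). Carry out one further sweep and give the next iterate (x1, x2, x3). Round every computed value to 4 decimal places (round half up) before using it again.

(-1.0749, -0.9234, -1.2940)

One sweep:
  x1 = (-7 - (-2.8)·0.6923 - (-3.1)·-1.8000) / (9.9) = -1.0749
  x2 = (-1 - (-2.9)·-0.1111 - (-2.6)·-1.8000) / (6.5) = -0.9234
  x3 = (-6 - (2)·-0.1111 - (1)·0.6923) / (5) = -1.2940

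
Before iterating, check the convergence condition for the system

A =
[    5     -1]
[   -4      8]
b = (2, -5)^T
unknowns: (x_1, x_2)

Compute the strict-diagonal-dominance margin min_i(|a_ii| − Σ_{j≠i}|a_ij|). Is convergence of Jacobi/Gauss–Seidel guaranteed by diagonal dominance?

4

row 1: |5| − (1) = 4
row 2: |8| − (4) = 4
minimum over rows = 4 → strictly diagonally dominant (convergence guaranteed)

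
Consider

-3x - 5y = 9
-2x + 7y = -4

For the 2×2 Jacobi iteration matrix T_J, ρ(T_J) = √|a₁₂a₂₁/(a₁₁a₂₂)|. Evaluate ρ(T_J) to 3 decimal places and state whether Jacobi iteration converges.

0.690

a₁₂a₂₁/(a₁₁a₂₂) = (-5)·(-2) / ((-3)·(7)) = -0.476190
ρ = √|-0.476190| = √0.476190 = 0.690
ρ < 1, so Jacobi converges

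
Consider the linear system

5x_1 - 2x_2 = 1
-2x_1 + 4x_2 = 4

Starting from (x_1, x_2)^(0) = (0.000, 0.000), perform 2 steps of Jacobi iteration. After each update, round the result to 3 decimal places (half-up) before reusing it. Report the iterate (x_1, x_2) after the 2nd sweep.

Iteration 1:
  x_1 = (1 - (-2)·0.000) / (5) = 0.200
  x_2 = (4 - (-2)·0.000) / (4) = 1.000
Iteration 2:
  x_1 = (1 - (-2)·1.000) / (5) = 0.600
  x_2 = (4 - (-2)·0.200) / (4) = 1.100

(0.600, 1.100)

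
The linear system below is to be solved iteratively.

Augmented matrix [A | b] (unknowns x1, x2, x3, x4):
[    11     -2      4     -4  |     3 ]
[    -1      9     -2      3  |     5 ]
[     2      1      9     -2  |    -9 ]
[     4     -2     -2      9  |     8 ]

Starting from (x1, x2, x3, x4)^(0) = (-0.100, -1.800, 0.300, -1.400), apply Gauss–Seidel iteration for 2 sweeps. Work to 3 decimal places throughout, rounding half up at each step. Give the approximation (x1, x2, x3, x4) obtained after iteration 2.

(1.331, 0.044, -1.050, 0.074)

Iteration 1:
  x1 = (3 - (-2)·-1.800 - (4)·0.300 - (-4)·-1.400) / (11) = -0.673
  x2 = (5 - (-1)·-0.673 - (-2)·0.300 - (3)·-1.400) / (9) = 1.014
  x3 = (-9 - (2)·-0.673 - (1)·1.014 - (-2)·-1.400) / (9) = -1.274
  x4 = (8 - (4)·-0.673 - (-2)·1.014 - (-2)·-1.274) / (9) = 1.130
Iteration 2:
  x1 = (3 - (-2)·1.014 - (4)·-1.274 - (-4)·1.130) / (11) = 1.331
  x2 = (5 - (-1)·1.331 - (-2)·-1.274 - (3)·1.130) / (9) = 0.044
  x3 = (-9 - (2)·1.331 - (1)·0.044 - (-2)·1.130) / (9) = -1.050
  x4 = (8 - (4)·1.331 - (-2)·0.044 - (-2)·-1.050) / (9) = 0.074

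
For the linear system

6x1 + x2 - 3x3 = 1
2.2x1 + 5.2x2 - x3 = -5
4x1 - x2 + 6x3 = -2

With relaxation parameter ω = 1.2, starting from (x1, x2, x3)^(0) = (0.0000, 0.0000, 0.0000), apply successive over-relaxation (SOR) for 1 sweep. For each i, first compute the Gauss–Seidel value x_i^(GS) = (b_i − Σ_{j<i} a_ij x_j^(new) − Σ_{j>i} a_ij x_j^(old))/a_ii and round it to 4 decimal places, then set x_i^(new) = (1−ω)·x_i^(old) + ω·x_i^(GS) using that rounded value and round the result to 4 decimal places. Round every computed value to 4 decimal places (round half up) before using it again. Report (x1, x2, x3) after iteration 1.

(0.2000, -1.2554, -0.8111)

Iteration 1:
  x1: GS value = (1 - (1)·0.0000 - (-3)·0.0000) / (6) = 0.1667;  x1 ← (1−ω)·0.0000 + ω·0.1667 = 0.2000
  x2: GS value = (-5 - (2.2)·0.2000 - (-1)·0.0000) / (5.2) = -1.0462;  x2 ← (1−ω)·0.0000 + ω·-1.0462 = -1.2554
  x3: GS value = (-2 - (4)·0.2000 - (-1)·-1.2554) / (6) = -0.6759;  x3 ← (1−ω)·0.0000 + ω·-0.6759 = -0.8111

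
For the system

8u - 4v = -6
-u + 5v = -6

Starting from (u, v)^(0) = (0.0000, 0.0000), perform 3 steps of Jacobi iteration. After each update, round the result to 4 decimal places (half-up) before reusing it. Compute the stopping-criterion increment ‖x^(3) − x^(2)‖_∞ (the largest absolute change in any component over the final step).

0.1200

Iteration 1:
  u = (-6 - (-4)·0.0000) / (8) = -0.7500
  v = (-6 - (-1)·0.0000) / (5) = -1.2000
Iteration 2:
  u = (-6 - (-4)·-1.2000) / (8) = -1.3500
  v = (-6 - (-1)·-0.7500) / (5) = -1.3500
Iteration 3:
  u = (-6 - (-4)·-1.3500) / (8) = -1.4250
  v = (-6 - (-1)·-1.3500) / (5) = -1.4700
Change: (-0.0750, -0.1200) → max |·| = 0.1200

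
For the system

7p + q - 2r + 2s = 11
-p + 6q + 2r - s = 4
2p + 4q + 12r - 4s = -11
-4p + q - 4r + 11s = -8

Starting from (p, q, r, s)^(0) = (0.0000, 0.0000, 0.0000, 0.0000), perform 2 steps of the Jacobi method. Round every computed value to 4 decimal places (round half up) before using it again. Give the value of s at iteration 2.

-0.5498

Iteration 1:
  p = (11 - (1)·0.0000 - (-2)·0.0000 - (2)·0.0000) / (7) = 1.5714
  q = (4 - (-1)·0.0000 - (2)·0.0000 - (-1)·0.0000) / (6) = 0.6667
  r = (-11 - (2)·0.0000 - (4)·0.0000 - (-4)·0.0000) / (12) = -0.9167
  s = (-8 - (-4)·0.0000 - (1)·0.0000 - (-4)·0.0000) / (11) = -0.7273
Iteration 2:
  p = (11 - (1)·0.6667 - (-2)·-0.9167 - (2)·-0.7273) / (7) = 1.4221
  q = (4 - (-1)·1.5714 - (2)·-0.9167 - (-1)·-0.7273) / (6) = 1.1129
  r = (-11 - (2)·1.5714 - (4)·0.6667 - (-4)·-0.7273) / (12) = -1.6432
  s = (-8 - (-4)·1.5714 - (1)·0.6667 - (-4)·-0.9167) / (11) = -0.5498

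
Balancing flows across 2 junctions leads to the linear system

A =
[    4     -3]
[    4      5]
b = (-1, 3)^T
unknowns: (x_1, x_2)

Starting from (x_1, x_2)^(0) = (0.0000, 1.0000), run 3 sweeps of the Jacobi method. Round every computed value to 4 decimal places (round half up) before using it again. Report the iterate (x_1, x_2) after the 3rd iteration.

Iteration 1:
  x_1 = (-1 - (-3)·1.0000) / (4) = 0.5000
  x_2 = (3 - (4)·0.0000) / (5) = 0.6000
Iteration 2:
  x_1 = (-1 - (-3)·0.6000) / (4) = 0.2000
  x_2 = (3 - (4)·0.5000) / (5) = 0.2000
Iteration 3:
  x_1 = (-1 - (-3)·0.2000) / (4) = -0.1000
  x_2 = (3 - (4)·0.2000) / (5) = 0.4400

(-0.1000, 0.4400)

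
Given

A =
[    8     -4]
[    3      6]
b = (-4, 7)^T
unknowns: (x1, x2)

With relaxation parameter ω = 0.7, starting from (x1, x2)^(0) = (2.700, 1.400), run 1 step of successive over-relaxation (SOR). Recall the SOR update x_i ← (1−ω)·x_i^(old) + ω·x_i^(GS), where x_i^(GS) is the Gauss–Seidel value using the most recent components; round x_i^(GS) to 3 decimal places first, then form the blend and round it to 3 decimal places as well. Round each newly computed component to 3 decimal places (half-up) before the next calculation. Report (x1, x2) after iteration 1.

(0.950, 0.904)

Iteration 1:
  x1: GS value = (-4 - (-4)·1.400) / (8) = 0.200;  x1 ← (1−ω)·2.700 + ω·0.200 = 0.950
  x2: GS value = (7 - (3)·0.950) / (6) = 0.692;  x2 ← (1−ω)·1.400 + ω·0.692 = 0.904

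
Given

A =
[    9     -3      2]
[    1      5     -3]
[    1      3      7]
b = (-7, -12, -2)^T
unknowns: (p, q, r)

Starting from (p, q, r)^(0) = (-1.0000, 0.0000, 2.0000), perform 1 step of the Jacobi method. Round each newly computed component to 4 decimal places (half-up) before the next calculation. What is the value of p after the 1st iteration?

-1.2222

Iteration 1:
  p = (-7 - (-3)·0.0000 - (2)·2.0000) / (9) = -1.2222
  q = (-12 - (1)·-1.0000 - (-3)·2.0000) / (5) = -1.0000
  r = (-2 - (1)·-1.0000 - (3)·0.0000) / (7) = -0.1429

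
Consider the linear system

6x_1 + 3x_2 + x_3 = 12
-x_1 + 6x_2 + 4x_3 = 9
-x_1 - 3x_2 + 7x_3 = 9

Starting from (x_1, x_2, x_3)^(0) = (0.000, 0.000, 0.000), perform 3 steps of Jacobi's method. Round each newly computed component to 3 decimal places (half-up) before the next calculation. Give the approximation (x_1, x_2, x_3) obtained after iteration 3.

Iteration 1:
  x_1 = (12 - (3)·0.000 - (1)·0.000) / (6) = 2.000
  x_2 = (9 - (-1)·0.000 - (4)·0.000) / (6) = 1.500
  x_3 = (9 - (-1)·0.000 - (-3)·0.000) / (7) = 1.286
Iteration 2:
  x_1 = (12 - (3)·1.500 - (1)·1.286) / (6) = 1.036
  x_2 = (9 - (-1)·2.000 - (4)·1.286) / (6) = 0.976
  x_3 = (9 - (-1)·2.000 - (-3)·1.500) / (7) = 2.214
Iteration 3:
  x_1 = (12 - (3)·0.976 - (1)·2.214) / (6) = 1.143
  x_2 = (9 - (-1)·1.036 - (4)·2.214) / (6) = 0.197
  x_3 = (9 - (-1)·1.036 - (-3)·0.976) / (7) = 1.852

(1.143, 0.197, 1.852)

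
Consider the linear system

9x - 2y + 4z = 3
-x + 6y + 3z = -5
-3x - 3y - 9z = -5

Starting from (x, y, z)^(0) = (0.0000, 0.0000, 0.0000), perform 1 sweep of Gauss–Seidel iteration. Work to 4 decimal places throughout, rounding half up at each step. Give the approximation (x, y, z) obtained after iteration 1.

(0.3333, -0.7778, 0.7037)

Iteration 1:
  x = (3 - (-2)·0.0000 - (4)·0.0000) / (9) = 0.3333
  y = (-5 - (-1)·0.3333 - (3)·0.0000) / (6) = -0.7778
  z = (-5 - (-3)·0.3333 - (-3)·-0.7778) / (-9) = 0.7037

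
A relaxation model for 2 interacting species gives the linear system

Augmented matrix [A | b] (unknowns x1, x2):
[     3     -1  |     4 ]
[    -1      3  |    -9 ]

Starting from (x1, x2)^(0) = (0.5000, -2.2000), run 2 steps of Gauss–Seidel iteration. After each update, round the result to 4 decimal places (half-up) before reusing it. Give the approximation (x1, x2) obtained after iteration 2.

Iteration 1:
  x1 = (4 - (-1)·-2.2000) / (3) = 0.6000
  x2 = (-9 - (-1)·0.6000) / (3) = -2.8000
Iteration 2:
  x1 = (4 - (-1)·-2.8000) / (3) = 0.4000
  x2 = (-9 - (-1)·0.4000) / (3) = -2.8667

(0.4000, -2.8667)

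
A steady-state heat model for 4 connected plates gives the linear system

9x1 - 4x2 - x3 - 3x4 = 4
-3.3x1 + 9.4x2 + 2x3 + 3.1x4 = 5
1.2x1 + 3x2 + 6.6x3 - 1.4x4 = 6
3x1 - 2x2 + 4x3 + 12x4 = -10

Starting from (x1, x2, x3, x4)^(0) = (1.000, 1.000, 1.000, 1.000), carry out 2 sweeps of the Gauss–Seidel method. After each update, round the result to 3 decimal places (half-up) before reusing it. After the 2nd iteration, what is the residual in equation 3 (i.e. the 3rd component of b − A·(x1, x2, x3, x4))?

0.712

Iteration 1:
  x1 = (4 - (-4)·1.000 - (-1)·1.000 - (-3)·1.000) / (9) = 1.333
  x2 = (5 - (-3.3)·1.333 - (2)·1.000 - (3.1)·1.000) / (9.4) = 0.457
  x3 = (6 - (1.2)·1.333 - (3)·0.457 - (-1.4)·1.000) / (6.6) = 0.671
  x4 = (-10 - (3)·1.333 - (-2)·0.457 - (4)·0.671) / (12) = -1.314
Iteration 2:
  x1 = (4 - (-4)·0.457 - (-1)·0.671 - (-3)·-1.314) / (9) = 0.284
  x2 = (5 - (-3.3)·0.284 - (2)·0.671 - (3.1)·-1.314) / (9.4) = 0.922
  x3 = (6 - (1.2)·0.284 - (3)·0.922 - (-1.4)·-1.314) / (6.6) = 0.160
  x4 = (-10 - (3)·0.284 - (-2)·0.922 - (4)·0.160) / (12) = -0.804
Residual b − A·x = (2.880, -0.557, 0.712, 0.000)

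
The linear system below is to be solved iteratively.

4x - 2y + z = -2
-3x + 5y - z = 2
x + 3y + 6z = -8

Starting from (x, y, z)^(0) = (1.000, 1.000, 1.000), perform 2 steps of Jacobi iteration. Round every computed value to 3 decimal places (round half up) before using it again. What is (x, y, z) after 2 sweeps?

(0.600, -0.150, -1.892)

Iteration 1:
  x = (-2 - (-2)·1.000 - (1)·1.000) / (4) = -0.250
  y = (2 - (-3)·1.000 - (-1)·1.000) / (5) = 1.200
  z = (-8 - (1)·1.000 - (3)·1.000) / (6) = -2.000
Iteration 2:
  x = (-2 - (-2)·1.200 - (1)·-2.000) / (4) = 0.600
  y = (2 - (-3)·-0.250 - (-1)·-2.000) / (5) = -0.150
  z = (-8 - (1)·-0.250 - (3)·1.200) / (6) = -1.892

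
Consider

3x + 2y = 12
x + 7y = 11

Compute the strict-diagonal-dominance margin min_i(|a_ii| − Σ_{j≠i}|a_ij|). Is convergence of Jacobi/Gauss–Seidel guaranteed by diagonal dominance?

row 1: |3| − (2) = 1
row 2: |7| − (1) = 6
minimum over rows = 1 → strictly diagonally dominant (convergence guaranteed)

1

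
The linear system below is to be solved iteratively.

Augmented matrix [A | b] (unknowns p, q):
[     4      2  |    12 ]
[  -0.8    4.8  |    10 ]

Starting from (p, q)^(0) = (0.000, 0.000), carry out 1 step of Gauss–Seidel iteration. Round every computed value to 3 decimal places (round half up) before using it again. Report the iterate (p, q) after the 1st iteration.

Iteration 1:
  p = (12 - (2)·0.000) / (4) = 3.000
  q = (10 - (-0.8)·3.000) / (4.8) = 2.583

(3.000, 2.583)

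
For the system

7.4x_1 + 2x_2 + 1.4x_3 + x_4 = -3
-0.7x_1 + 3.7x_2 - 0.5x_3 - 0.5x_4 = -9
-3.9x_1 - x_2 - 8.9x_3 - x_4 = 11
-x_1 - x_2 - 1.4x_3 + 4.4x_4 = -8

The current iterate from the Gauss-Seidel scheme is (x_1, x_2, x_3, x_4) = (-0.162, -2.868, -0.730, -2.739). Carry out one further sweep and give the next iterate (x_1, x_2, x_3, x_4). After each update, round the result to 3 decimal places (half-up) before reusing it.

One sweep:
  x_1 = (-3 - (2)·-2.868 - (1.4)·-0.730 - (1)·-2.739) / (7.4) = 0.878
  x_2 = (-9 - (-0.7)·0.878 - (-0.5)·-0.730 - (-0.5)·-2.739) / (3.7) = -2.735
  x_3 = (11 - (-3.9)·0.878 - (-1)·-2.735 - (-1)·-2.739) / (-8.9) = -1.006
  x_4 = (-8 - (-1)·0.878 - (-1)·-2.735 - (-1.4)·-1.006) / (4.4) = -2.560

(0.878, -2.735, -1.006, -2.560)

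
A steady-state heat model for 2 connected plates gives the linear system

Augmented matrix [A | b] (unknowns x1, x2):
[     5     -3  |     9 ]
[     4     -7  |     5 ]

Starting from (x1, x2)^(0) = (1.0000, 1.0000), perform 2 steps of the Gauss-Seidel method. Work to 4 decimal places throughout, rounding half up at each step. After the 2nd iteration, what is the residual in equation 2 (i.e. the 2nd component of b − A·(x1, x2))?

0.0000

Iteration 1:
  x1 = (9 - (-3)·1.0000) / (5) = 2.4000
  x2 = (5 - (4)·2.4000) / (-7) = 0.6571
Iteration 2:
  x1 = (9 - (-3)·0.6571) / (5) = 2.1943
  x2 = (5 - (4)·2.1943) / (-7) = 0.5396
Residual b − A·x = (-0.3527, 0.0000)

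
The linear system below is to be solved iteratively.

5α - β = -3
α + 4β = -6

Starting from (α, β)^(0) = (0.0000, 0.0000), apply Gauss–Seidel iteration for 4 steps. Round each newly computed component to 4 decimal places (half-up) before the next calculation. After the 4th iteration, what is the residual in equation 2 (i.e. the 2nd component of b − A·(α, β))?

Iteration 1:
  α = (-3 - (-1)·0.0000) / (5) = -0.6000
  β = (-6 - (1)·-0.6000) / (4) = -1.3500
Iteration 2:
  α = (-3 - (-1)·-1.3500) / (5) = -0.8700
  β = (-6 - (1)·-0.8700) / (4) = -1.2825
Iteration 3:
  α = (-3 - (-1)·-1.2825) / (5) = -0.8565
  β = (-6 - (1)·-0.8565) / (4) = -1.2859
Iteration 4:
  α = (-3 - (-1)·-1.2859) / (5) = -0.8572
  β = (-6 - (1)·-0.8572) / (4) = -1.2857
Residual b − A·x = (0.0003, 0.0000)

0.0000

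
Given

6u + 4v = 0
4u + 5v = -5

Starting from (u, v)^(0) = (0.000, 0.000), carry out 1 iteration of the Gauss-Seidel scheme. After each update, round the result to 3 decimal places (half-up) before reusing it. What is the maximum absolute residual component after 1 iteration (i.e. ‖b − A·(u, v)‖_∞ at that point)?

4.000

Iteration 1:
  u = (0 - (4)·0.000) / (6) = 0.000
  v = (-5 - (4)·0.000) / (5) = -1.000
Residual b − A·x = (4.000, 0.000); ∞-norm = 4.000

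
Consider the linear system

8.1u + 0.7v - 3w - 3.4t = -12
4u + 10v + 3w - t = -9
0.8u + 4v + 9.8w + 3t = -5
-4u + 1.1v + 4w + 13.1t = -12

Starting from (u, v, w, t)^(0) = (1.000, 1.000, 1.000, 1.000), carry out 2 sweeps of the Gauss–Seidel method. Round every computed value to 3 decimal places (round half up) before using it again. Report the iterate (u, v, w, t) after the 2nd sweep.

Iteration 1:
  u = (-12 - (0.7)·1.000 - (-3)·1.000 - (-3.4)·1.000) / (8.1) = -0.778
  v = (-9 - (4)·-0.778 - (3)·1.000 - (-1)·1.000) / (10) = -0.789
  w = (-5 - (0.8)·-0.778 - (4)·-0.789 - (3)·1.000) / (9.8) = -0.431
  t = (-12 - (-4)·-0.778 - (1.1)·-0.789 - (4)·-0.431) / (13.1) = -0.956
Iteration 2:
  u = (-12 - (0.7)·-0.789 - (-3)·-0.431 - (-3.4)·-0.956) / (8.1) = -1.974
  v = (-9 - (4)·-1.974 - (3)·-0.431 - (-1)·-0.956) / (10) = -0.077
  w = (-5 - (0.8)·-1.974 - (4)·-0.077 - (3)·-0.956) / (9.8) = -0.025
  t = (-12 - (-4)·-1.974 - (1.1)·-0.077 - (4)·-0.025) / (13.1) = -1.505

(-1.974, -0.077, -0.025, -1.505)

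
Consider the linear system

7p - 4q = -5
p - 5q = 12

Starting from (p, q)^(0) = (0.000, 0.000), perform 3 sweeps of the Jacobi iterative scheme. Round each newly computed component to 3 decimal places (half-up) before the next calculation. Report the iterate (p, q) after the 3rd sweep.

(-2.167, -2.817)

Iteration 1:
  p = (-5 - (-4)·0.000) / (7) = -0.714
  q = (12 - (1)·0.000) / (-5) = -2.400
Iteration 2:
  p = (-5 - (-4)·-2.400) / (7) = -2.086
  q = (12 - (1)·-0.714) / (-5) = -2.543
Iteration 3:
  p = (-5 - (-4)·-2.543) / (7) = -2.167
  q = (12 - (1)·-2.086) / (-5) = -2.817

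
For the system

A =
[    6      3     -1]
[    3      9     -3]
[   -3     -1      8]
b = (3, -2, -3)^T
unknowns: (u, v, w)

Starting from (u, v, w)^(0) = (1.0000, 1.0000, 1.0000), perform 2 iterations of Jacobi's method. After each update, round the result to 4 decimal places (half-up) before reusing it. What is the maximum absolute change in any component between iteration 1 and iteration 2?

Iteration 1:
  u = (3 - (3)·1.0000 - (-1)·1.0000) / (6) = 0.1667
  v = (-2 - (3)·1.0000 - (-3)·1.0000) / (9) = -0.2222
  w = (-3 - (-3)·1.0000 - (-1)·1.0000) / (8) = 0.1250
Iteration 2:
  u = (3 - (3)·-0.2222 - (-1)·0.1250) / (6) = 0.6319
  v = (-2 - (3)·0.1667 - (-3)·0.1250) / (9) = -0.2361
  w = (-3 - (-3)·0.1667 - (-1)·-0.2222) / (8) = -0.3403
Change: (0.4652, -0.0139, -0.4653) → max |·| = 0.4653

0.4653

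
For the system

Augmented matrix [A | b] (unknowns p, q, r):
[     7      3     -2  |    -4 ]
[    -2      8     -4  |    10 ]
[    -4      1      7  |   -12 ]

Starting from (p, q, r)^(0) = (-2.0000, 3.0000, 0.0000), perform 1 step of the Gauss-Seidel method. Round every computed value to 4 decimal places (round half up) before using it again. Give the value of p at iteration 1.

-1.8571

Iteration 1:
  p = (-4 - (3)·3.0000 - (-2)·0.0000) / (7) = -1.8571
  q = (10 - (-2)·-1.8571 - (-4)·0.0000) / (8) = 0.7857
  r = (-12 - (-4)·-1.8571 - (1)·0.7857) / (7) = -2.8877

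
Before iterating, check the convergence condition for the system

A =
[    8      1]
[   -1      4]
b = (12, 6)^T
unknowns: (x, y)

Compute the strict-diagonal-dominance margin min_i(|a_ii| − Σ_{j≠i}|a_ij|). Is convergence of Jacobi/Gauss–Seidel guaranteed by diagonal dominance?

3

row 1: |8| − (1) = 7
row 2: |4| − (1) = 3
minimum over rows = 3 → strictly diagonally dominant (convergence guaranteed)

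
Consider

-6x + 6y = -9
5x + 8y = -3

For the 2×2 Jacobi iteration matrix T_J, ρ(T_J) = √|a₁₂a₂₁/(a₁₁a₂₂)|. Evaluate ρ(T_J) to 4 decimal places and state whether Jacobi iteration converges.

0.7906

a₁₂a₂₁/(a₁₁a₂₂) = (6)·(5) / ((-6)·(8)) = -0.625000
ρ = √|-0.625000| = √0.625000 = 0.7906
ρ < 1, so Jacobi converges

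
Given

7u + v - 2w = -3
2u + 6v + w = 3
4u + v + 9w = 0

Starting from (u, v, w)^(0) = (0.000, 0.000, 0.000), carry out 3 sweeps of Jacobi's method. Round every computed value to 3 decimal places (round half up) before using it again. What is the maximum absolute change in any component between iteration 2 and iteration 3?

0.018

Iteration 1:
  u = (-3 - (1)·0.000 - (-2)·0.000) / (7) = -0.429
  v = (3 - (2)·0.000 - (1)·0.000) / (6) = 0.500
  w = (0 - (4)·0.000 - (1)·0.000) / (9) = 0.000
Iteration 2:
  u = (-3 - (1)·0.500 - (-2)·0.000) / (7) = -0.500
  v = (3 - (2)·-0.429 - (1)·0.000) / (6) = 0.643
  w = (0 - (4)·-0.429 - (1)·0.500) / (9) = 0.135
Iteration 3:
  u = (-3 - (1)·0.643 - (-2)·0.135) / (7) = -0.482
  v = (3 - (2)·-0.500 - (1)·0.135) / (6) = 0.644
  w = (0 - (4)·-0.500 - (1)·0.643) / (9) = 0.151
Change: (0.018, 0.001, 0.016) → max |·| = 0.018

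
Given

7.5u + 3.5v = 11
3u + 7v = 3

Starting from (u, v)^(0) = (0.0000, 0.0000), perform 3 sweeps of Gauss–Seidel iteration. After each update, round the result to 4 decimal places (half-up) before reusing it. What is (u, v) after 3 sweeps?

Iteration 1:
  u = (11 - (3.5)·0.0000) / (7.5) = 1.4667
  v = (3 - (3)·1.4667) / (7) = -0.2000
Iteration 2:
  u = (11 - (3.5)·-0.2000) / (7.5) = 1.5600
  v = (3 - (3)·1.5600) / (7) = -0.2400
Iteration 3:
  u = (11 - (3.5)·-0.2400) / (7.5) = 1.5787
  v = (3 - (3)·1.5787) / (7) = -0.2480

(1.5787, -0.2480)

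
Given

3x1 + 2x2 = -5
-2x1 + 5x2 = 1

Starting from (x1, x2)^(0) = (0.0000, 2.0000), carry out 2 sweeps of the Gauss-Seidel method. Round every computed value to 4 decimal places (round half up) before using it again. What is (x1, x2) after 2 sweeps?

(-1.0000, -0.2000)

Iteration 1:
  x1 = (-5 - (2)·2.0000) / (3) = -3.0000
  x2 = (1 - (-2)·-3.0000) / (5) = -1.0000
Iteration 2:
  x1 = (-5 - (2)·-1.0000) / (3) = -1.0000
  x2 = (1 - (-2)·-1.0000) / (5) = -0.2000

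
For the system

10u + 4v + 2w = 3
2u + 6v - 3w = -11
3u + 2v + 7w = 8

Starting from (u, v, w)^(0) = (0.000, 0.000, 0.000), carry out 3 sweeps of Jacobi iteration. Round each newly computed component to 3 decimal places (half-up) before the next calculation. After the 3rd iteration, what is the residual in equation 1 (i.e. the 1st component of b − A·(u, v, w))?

0.588

Iteration 1:
  u = (3 - (4)·0.000 - (2)·0.000) / (10) = 0.300
  v = (-11 - (2)·0.000 - (-3)·0.000) / (6) = -1.833
  w = (8 - (3)·0.000 - (2)·0.000) / (7) = 1.143
Iteration 2:
  u = (3 - (4)·-1.833 - (2)·1.143) / (10) = 0.805
  v = (-11 - (2)·0.300 - (-3)·1.143) / (6) = -1.362
  w = (8 - (3)·0.300 - (2)·-1.833) / (7) = 1.538
Iteration 3:
  u = (3 - (4)·-1.362 - (2)·1.538) / (10) = 0.537
  v = (-11 - (2)·0.805 - (-3)·1.538) / (6) = -1.333
  w = (8 - (3)·0.805 - (2)·-1.362) / (7) = 1.187
Residual b − A·x = (0.588, -0.515, 0.746)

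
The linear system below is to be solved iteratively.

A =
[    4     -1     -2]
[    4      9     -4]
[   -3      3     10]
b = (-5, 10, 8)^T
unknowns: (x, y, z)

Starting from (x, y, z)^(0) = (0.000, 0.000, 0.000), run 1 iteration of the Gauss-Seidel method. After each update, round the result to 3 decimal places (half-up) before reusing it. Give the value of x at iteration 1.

-1.250

Iteration 1:
  x = (-5 - (-1)·0.000 - (-2)·0.000) / (4) = -1.250
  y = (10 - (4)·-1.250 - (-4)·0.000) / (9) = 1.667
  z = (8 - (-3)·-1.250 - (3)·1.667) / (10) = -0.075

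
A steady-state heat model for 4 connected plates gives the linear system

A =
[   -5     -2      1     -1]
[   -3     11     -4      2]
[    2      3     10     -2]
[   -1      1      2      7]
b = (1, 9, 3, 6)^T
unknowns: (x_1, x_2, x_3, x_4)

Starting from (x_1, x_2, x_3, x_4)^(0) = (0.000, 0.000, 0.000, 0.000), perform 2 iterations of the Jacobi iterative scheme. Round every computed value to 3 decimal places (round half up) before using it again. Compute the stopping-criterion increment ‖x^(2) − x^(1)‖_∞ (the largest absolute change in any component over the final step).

Iteration 1:
  x_1 = (1 - (-2)·0.000 - (1)·0.000 - (-1)·0.000) / (-5) = -0.200
  x_2 = (9 - (-3)·0.000 - (-4)·0.000 - (2)·0.000) / (11) = 0.818
  x_3 = (3 - (2)·0.000 - (3)·0.000 - (-2)·0.000) / (10) = 0.300
  x_4 = (6 - (-1)·0.000 - (1)·0.000 - (2)·0.000) / (7) = 0.857
Iteration 2:
  x_1 = (1 - (-2)·0.818 - (1)·0.300 - (-1)·0.857) / (-5) = -0.639
  x_2 = (9 - (-3)·-0.200 - (-4)·0.300 - (2)·0.857) / (11) = 0.717
  x_3 = (3 - (2)·-0.200 - (3)·0.818 - (-2)·0.857) / (10) = 0.266
  x_4 = (6 - (-1)·-0.200 - (1)·0.818 - (2)·0.300) / (7) = 0.626
Change: (-0.439, -0.101, -0.034, -0.231) → max |·| = 0.439

0.439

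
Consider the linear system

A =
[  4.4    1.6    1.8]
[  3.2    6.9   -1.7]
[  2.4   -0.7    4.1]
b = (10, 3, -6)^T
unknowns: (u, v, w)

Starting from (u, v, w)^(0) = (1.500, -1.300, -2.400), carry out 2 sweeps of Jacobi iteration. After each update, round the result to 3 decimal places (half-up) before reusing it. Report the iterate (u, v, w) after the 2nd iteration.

Iteration 1:
  u = (10 - (1.6)·-1.300 - (1.8)·-2.400) / (4.4) = 3.727
  v = (3 - (3.2)·1.500 - (-1.7)·-2.400) / (6.9) = -0.852
  w = (-6 - (2.4)·1.500 - (-0.7)·-1.300) / (4.1) = -2.563
Iteration 2:
  u = (10 - (1.6)·-0.852 - (1.8)·-2.563) / (4.4) = 3.631
  v = (3 - (3.2)·3.727 - (-1.7)·-2.563) / (6.9) = -1.925
  w = (-6 - (2.4)·3.727 - (-0.7)·-0.852) / (4.1) = -3.791

(3.631, -1.925, -3.791)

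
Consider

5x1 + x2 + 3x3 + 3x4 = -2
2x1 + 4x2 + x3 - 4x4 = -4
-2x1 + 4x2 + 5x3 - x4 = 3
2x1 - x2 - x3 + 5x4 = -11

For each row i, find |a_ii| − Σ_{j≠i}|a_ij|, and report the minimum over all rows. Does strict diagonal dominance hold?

-3

row 1: |5| − (1+3+3) = -2
row 2: |4| − (2+1+4) = -3
row 3: |5| − (2+4+1) = -2
row 4: |5| − (2+1+1) = 1
minimum over rows = -3 → not strictly diagonally dominant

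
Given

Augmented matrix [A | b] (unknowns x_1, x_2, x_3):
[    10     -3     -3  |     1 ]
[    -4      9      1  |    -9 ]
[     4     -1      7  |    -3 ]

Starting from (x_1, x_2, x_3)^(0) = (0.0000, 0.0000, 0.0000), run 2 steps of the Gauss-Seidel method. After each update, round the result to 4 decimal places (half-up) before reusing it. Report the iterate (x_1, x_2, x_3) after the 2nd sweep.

Iteration 1:
  x_1 = (1 - (-3)·0.0000 - (-3)·0.0000) / (10) = 0.1000
  x_2 = (-9 - (-4)·0.1000 - (1)·0.0000) / (9) = -0.9556
  x_3 = (-3 - (4)·0.1000 - (-1)·-0.9556) / (7) = -0.6222
Iteration 2:
  x_1 = (1 - (-3)·-0.9556 - (-3)·-0.6222) / (10) = -0.3733
  x_2 = (-9 - (-4)·-0.3733 - (1)·-0.6222) / (9) = -1.0968
  x_3 = (-3 - (4)·-0.3733 - (-1)·-1.0968) / (7) = -0.3719

(-0.3733, -1.0968, -0.3719)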